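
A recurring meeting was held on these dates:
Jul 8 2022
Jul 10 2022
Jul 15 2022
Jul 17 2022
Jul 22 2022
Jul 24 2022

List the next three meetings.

The gap pattern 2, 5, 2, 5, 2 repeats every 2 events.
These are the Fridays and Sundays of each week.
Next Friday: Jul 29 2022.
The following Sunday is Jul 31 2022.
Next Friday: Aug 5 2022.

Jul 29 2022, Jul 31 2022, Aug 5 2022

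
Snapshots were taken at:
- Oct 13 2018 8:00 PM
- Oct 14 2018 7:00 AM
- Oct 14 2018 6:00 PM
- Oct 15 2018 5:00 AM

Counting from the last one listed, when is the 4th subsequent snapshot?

Oct 17 2018 1:00 AM

Spacing: 11, 11, 11 h — constant 11 h.
Oct 15 2018 5:00 AM + 11 h = Oct 15 2018 4:00 PM.
Oct 15 2018 4:00 PM + 11 h = Oct 16 2018 3:00 AM.
Oct 16 2018 3:00 AM + 11 h = Oct 16 2018 2:00 PM.
Oct 16 2018 2:00 PM + 11 h = Oct 17 2018 1:00 AM.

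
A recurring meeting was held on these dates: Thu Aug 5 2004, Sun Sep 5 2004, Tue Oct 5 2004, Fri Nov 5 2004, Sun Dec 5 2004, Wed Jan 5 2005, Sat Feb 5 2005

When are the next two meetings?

Each date is the 5th; the gaps (31, 30, 31, 30, 31, 31) track the month lengths.
The rule is the 5th of each month.
March 2005: Sat Mar 5 2005.
Next: April 2005 → Tue Apr 5 2005.

Sat Mar 5 2005, Tue Apr 5 2005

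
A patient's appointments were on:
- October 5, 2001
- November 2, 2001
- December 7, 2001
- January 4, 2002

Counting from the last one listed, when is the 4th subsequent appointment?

May 3, 2002

These are Fridays at 28- or 35-day spacing (28, 35, 28).
The pattern: 1st Friday of the month.
February 2002 — 1st Friday is February 1, 2002.
March 2002 — 1st Friday is March 1, 2002.
April 2002 — 1st Friday is April 5, 2002.
May 2002 — 1st Friday is May 3, 2002.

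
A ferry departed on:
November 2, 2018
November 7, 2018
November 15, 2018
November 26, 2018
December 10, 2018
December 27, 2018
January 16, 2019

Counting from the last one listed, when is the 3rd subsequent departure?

April 4, 2019

The spacing grows by 3 each time: 5, 8, 11, 14, 17, 20 days.
Next gap: 23 days. January 16, 2019 + 23 days = February 8, 2019.
Next gap: 26 days. February 8, 2019 + 26 days = March 6, 2019.
Next gap: 29 days. March 6, 2019 + 29 days = April 4, 2019.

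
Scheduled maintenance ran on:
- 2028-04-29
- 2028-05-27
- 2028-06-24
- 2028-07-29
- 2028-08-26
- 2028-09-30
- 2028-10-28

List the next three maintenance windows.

Every date is a Saturday; gaps 28, 28, 35, 28, 35, 28 days.
Each is the last Saturday of its month (at least one falls on the 29th or later, ruling out '4th Saturday').
Last Saturday of November 2028: 2028-11-25.
Last Saturday of December 2028: 2028-12-30.
Last Saturday of January 2029: 2029-01-27.

2028-11-25, 2028-12-30, 2029-01-27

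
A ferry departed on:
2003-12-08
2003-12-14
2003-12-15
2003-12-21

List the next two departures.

Every event lands on a Monday or Sunday (gaps cycle 6, 1, 6).
So the schedule is: every Monday and Sunday.
The following Monday is 2003-12-22.
The following Sunday is 2003-12-28.

2003-12-22, 2003-12-28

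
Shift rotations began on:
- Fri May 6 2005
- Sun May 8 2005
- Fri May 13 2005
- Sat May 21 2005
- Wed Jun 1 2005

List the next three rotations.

Gaps: 2, 5, 8, 11 days — each gap is 3 larger than the previous one.
Next gap: 14 days. Wed Jun 1 2005 + 14 days = Wed Jun 15 2005.
Next gap: 17 days. Wed Jun 15 2005 + 17 days = Sat Jul 2 2005.
Next gap: 20 days. Sat Jul 2 2005 + 20 days = Fri Jul 22 2005.

Wed Jun 15 2005, Sat Jul 2 2005, Fri Jul 22 2005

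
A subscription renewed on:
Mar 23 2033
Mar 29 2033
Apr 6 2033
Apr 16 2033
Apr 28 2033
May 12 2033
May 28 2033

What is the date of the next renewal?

Jun 15 2033

Gaps: 6, 8, 10, 12, 14, 16 days — each gap is 2 larger than the previous one.
Next gap: 18 days. May 28 2033 + 18 days = Jun 15 2033.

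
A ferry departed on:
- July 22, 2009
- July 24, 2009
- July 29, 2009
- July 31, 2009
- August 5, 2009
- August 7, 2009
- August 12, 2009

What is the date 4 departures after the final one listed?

August 26, 2009

Every event lands on a Wednesday or Friday (gaps cycle 2, 5, 2, 5, 2, 5).
So the schedule is: every Wednesday and Friday.
The following Friday is August 14, 2009.
The following Wednesday is August 19, 2009.
The following Friday is August 21, 2009.
Next Wednesday: August 26, 2009.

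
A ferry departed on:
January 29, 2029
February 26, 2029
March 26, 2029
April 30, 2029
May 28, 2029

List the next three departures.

June 25, 2029; July 30, 2029; August 27, 2029

All Mondays; the gaps (28, 28, 35, 28) vary with month length.
This is the last Monday of each month.
June 2029 ends with Monday June 25, 2029.
Last Monday of July 2029: July 30, 2029.
August 2029 ends with Monday August 27, 2029.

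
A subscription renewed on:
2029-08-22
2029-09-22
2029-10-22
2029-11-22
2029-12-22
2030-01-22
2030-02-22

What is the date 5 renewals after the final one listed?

The day-of-month is always 22 (31, 30, 31, 30, 31, 31 days between events).
So this recurs on the 22nd of each month.
Next: March 2030 → 2030-03-22.
Next: April 2030 → 2030-04-22.
May 2030: 2030-05-22.
June 2030: 2030-06-22.
Next: July 2030 → 2030-07-22.

2030-07-22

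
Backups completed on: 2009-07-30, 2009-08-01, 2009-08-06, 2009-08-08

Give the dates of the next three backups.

2009-08-13, 2009-08-15, 2009-08-20

The gap pattern 2, 5, 2 repeats every 2 events.
These are the Thursdays and Saturdays of each week.
The following Thursday is 2009-08-13.
The following Saturday is 2009-08-15.
The following Thursday is 2009-08-20.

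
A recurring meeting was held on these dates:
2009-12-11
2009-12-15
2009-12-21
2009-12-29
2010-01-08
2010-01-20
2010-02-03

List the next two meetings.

2010-02-19, 2010-03-09

Intervals are 4, 6, 8, 10, 12, 14 days — an arithmetic progression with common difference 2.
Next gap: 16 days. 2010-02-03 + 16 days = 2010-02-19.
Next gap: 18 days. 2010-02-19 + 18 days = 2010-03-09.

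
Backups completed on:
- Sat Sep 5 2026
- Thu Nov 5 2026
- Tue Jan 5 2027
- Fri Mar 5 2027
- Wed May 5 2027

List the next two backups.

Mon Jul 5 2027, Sun Sep 5 2027

Gaps: 61, 61, 59, 61 days — not constant. Every event is on the 5th of the month.
Pattern: the 5th of every 2 months.
July 2027: Mon Jul 5 2027.
Next: September 2027 → Sun Sep 5 2027.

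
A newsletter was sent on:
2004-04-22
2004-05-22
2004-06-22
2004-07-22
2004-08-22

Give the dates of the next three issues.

2004-09-22, 2004-10-22, 2004-11-22

The day-of-month is always 22 (30, 31, 30, 31 days between events).
So this recurs on the 22nd of each month.
September 2004: 2004-09-22.
October 2004: 2004-10-22.
November 2004: 2004-11-22.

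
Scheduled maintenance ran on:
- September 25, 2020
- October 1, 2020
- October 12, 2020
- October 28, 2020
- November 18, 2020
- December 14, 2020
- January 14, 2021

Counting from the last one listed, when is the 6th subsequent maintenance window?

Intervals are 6, 11, 16, 21, 26, 31 days — an arithmetic progression with common difference 5.
Next gap: 36 days. January 14, 2021 + 36 days = February 19, 2021.
Next gap: 41 days. February 19, 2021 + 41 days = April 1, 2021.
Next gap: 46 days. April 1, 2021 + 46 days = May 17, 2021.
Next gap: 51 days. May 17, 2021 + 51 days = July 7, 2021.
Next gap: 56 days. July 7, 2021 + 56 days = September 1, 2021.
Next gap: 61 days. September 1, 2021 + 61 days = November 1, 2021.

November 1, 2021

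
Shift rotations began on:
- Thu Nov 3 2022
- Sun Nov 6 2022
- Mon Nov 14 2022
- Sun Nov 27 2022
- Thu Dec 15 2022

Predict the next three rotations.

The spacing grows by 5 each time: 3, 8, 13, 18 days.
Next gap: 23 days. Thu Dec 15 2022 + 23 days = Sat Jan 7 2023.
Next gap: 28 days. Sat Jan 7 2023 + 28 days = Sat Feb 4 2023.
Next gap: 33 days. Sat Feb 4 2023 + 33 days = Thu Mar 9 2023.

Sat Jan 7 2023, Sat Feb 4 2023, Thu Mar 9 2023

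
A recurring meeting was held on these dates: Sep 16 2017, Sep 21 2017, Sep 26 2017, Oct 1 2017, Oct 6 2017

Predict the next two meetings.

Every event comes 5 days after the last (5, 5, 5, 5).
Oct 6 2017 + 5 days = Oct 11 2017.
Oct 11 2017 + 5 days = Oct 16 2017.

Oct 11 2017, Oct 16 2017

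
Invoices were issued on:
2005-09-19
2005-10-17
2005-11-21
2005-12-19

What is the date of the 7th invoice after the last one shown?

All dates are Mondays, 28, 35, 28 days apart.
Specifically, the 3rd Monday of each month.
January 2006 — 3rd Monday is 2006-01-16.
3rd Monday of February 2006: 2006-02-20.
March 2006 — 3rd Monday is 2006-03-20.
3rd Monday of April 2006: 2006-04-17.
May 2006 — 3rd Monday is 2006-05-15.
3rd Monday of June 2006: 2006-06-19.
3rd Monday of July 2006: 2006-07-17.

2006-07-17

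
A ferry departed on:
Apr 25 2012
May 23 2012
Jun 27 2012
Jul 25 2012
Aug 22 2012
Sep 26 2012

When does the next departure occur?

Gaps: 28, 35, 28, 28, 35 days — a mix of 28 and 35. Every date is a Wednesday.
Each is the 4th Wednesday of its month.
October 2012 — 4th Wednesday is Oct 24 2012.

Oct 24 2012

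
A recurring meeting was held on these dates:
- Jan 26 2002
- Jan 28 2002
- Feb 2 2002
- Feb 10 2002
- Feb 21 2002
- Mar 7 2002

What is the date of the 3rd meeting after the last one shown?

May 6 2002

Gaps: 2, 5, 8, 11, 14 days — each gap is 3 larger than the previous one.
Next gap: 17 days. Mar 7 2002 + 17 days = Mar 24 2002.
Next gap: 20 days. Mar 24 2002 + 20 days = Apr 13 2002.
Next gap: 23 days. Apr 13 2002 + 23 days = May 6 2002.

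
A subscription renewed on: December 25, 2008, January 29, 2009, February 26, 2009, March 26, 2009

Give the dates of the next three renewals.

April 30, 2009; May 28, 2009; June 25, 2009

Every date is a Thursday; gaps 35, 28, 28 days.
Each is the last Thursday of its month (at least one falls on the 29th or later, ruling out '4th Thursday').
Last Thursday of April 2009: April 30, 2009.
May 2009 ends with Thursday May 28, 2009.
Last Thursday of June 2009: June 25, 2009.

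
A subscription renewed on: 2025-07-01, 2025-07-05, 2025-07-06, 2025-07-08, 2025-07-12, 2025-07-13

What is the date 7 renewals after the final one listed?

Every event lands on a Tuesday or Saturday or Sunday (gaps cycle 4, 1, 2, 4, 1).
So the schedule is: every Tuesday, Saturday and Sunday.
The following Tuesday is 2025-07-15.
The following Saturday is 2025-07-19.
Next Sunday: 2025-07-20.
The following Tuesday is 2025-07-22.
The following Saturday is 2025-07-26.
The following Sunday is 2025-07-27.
Next Tuesday: 2025-07-29.

2025-07-29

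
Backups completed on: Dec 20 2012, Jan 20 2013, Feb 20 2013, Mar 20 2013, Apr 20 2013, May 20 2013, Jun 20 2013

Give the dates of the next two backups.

Each date is the 20th; the gaps (31, 31, 28, 31, 30, 31) track the month lengths.
The rule is the 20th of each month.
Next: July 2013 → Jul 20 2013.
August 2013: Aug 20 2013.

Jul 20 2013, Aug 20 2013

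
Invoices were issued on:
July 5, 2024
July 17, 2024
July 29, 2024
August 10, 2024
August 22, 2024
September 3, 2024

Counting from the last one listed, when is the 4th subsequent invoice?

October 21, 2024

Every event comes 12 days after the last (12, 12, 12, 12, 12).
September 3, 2024 + 12 days = September 15, 2024.
September 15, 2024 + 12 days = September 27, 2024.
September 27, 2024 + 12 days = October 9, 2024.
October 9, 2024 + 12 days = October 21, 2024.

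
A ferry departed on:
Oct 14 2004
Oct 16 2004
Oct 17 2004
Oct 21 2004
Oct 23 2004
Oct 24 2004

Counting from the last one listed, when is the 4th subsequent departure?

Nov 4 2004

Gaps: 2, 1, 4, 2, 1 days — not constant, but cyclic with period 3.
The events fall on every Thursday, Saturday and Sunday.
The following Thursday is Oct 28 2004.
The following Saturday is Oct 30 2004.
The following Sunday is Oct 31 2004.
Next Thursday: Nov 4 2004.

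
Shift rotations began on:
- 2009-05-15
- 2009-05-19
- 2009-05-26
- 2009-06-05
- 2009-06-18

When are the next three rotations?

2009-07-04, 2009-07-23, 2009-08-14

The spacing grows by 3 each time: 4, 7, 10, 13 days.
Next gap: 16 days. 2009-06-18 + 16 days = 2009-07-04.
Next gap: 19 days. 2009-07-04 + 19 days = 2009-07-23.
Next gap: 22 days. 2009-07-23 + 22 days = 2009-08-14.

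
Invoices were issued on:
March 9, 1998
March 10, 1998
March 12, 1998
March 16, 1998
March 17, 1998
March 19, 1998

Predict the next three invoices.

Gaps: 1, 2, 4, 1, 2 days — not constant, but cyclic with period 3.
The events fall on every Monday, Tuesday and Thursday.
The following Monday is March 23, 1998.
The following Tuesday is March 24, 1998.
Next Thursday: March 26, 1998.

March 23, 1998; March 24, 1998; March 26, 1998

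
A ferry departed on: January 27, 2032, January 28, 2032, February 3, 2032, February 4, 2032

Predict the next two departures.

February 10, 2032; February 11, 2032

Gaps: 1, 6, 1 days — not constant, but cyclic with period 2.
The events fall on every Tuesday and Wednesday.
Next Tuesday: February 10, 2032.
The following Wednesday is February 11, 2032.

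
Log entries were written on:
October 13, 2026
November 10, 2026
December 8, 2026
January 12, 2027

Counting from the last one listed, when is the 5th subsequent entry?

All dates are Tuesdays, 28, 28, 35 days apart.
Specifically, the 2nd Tuesday of each month.
February 2027 — 2nd Tuesday is February 9, 2027.
March 2027 — 2nd Tuesday is March 9, 2027.
April 2027 — 2nd Tuesday is April 13, 2027.
May 2027 — 2nd Tuesday is May 11, 2027.
2nd Tuesday of June 2027: June 8, 2027.

June 8, 2027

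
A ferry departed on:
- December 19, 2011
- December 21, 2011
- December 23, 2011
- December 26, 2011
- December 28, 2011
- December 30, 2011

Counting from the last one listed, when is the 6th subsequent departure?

The gap pattern 2, 2, 3, 2, 2 repeats every 3 events.
These are the Mondays, Wednesdays and Fridays of each week.
The following Monday is January 2, 2012.
Next Wednesday: January 4, 2012.
The following Friday is January 6, 2012.
The following Monday is January 9, 2012.
The following Wednesday is January 11, 2012.
The following Friday is January 13, 2012.

January 13, 2012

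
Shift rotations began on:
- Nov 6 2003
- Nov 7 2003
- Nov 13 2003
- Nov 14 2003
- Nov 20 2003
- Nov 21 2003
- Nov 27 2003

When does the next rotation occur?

Nov 28 2003

Every event lands on a Thursday or Friday (gaps cycle 1, 6, 1, 6, 1, 6).
So the schedule is: every Thursday and Friday.
The following Friday is Nov 28 2003.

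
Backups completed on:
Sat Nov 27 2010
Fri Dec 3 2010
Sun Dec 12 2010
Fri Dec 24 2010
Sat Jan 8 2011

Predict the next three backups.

Gaps: 6, 9, 12, 15 days — each gap is 3 larger than the previous one.
Next gap: 18 days. Sat Jan 8 2011 + 18 days = Wed Jan 26 2011.
Next gap: 21 days. Wed Jan 26 2011 + 21 days = Wed Feb 16 2011.
Next gap: 24 days. Wed Feb 16 2011 + 24 days = Sat Mar 12 2011.

Wed Jan 26 2011, Wed Feb 16 2011, Sat Mar 12 2011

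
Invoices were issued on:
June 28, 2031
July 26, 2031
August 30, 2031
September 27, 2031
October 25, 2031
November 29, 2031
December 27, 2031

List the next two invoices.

January 31, 2032; February 28, 2032

Every date is a Saturday; gaps 28, 35, 28, 28, 35, 28 days.
Each is the last Saturday of its month (at least one falls on the 29th or later, ruling out '4th Saturday').
January 2032 ends with Saturday January 31, 2032.
February 2032 ends with Saturday February 28, 2032.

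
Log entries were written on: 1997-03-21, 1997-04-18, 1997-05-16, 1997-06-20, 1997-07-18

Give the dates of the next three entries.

All dates are Fridays, 28, 28, 35, 28 days apart.
Specifically, the 3rd Friday of each month.
August 1997 — 3rd Friday is 1997-08-15.
September 1997 — 3rd Friday is 1997-09-19.
October 1997 — 3rd Friday is 1997-10-17.

1997-08-15, 1997-09-19, 1997-10-17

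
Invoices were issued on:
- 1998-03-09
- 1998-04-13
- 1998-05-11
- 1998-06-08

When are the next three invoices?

1998-07-13, 1998-08-10, 1998-09-14

All dates are Mondays, 35, 28, 28 days apart.
Specifically, the 2nd Monday of each month.
2nd Monday of July 1998: 1998-07-13.
August 1998 — 2nd Monday is 1998-08-10.
September 1998 — 2nd Monday is 1998-09-14.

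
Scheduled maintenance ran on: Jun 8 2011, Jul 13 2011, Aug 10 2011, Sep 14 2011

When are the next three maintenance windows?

Oct 12 2011, Nov 9 2011, Dec 14 2011

Gaps: 35, 28, 35 days — a mix of 28 and 35. Every date is a Wednesday.
Each is the 2nd Wednesday of its month.
2nd Wednesday of October 2011: Oct 12 2011.
November 2011 — 2nd Wednesday is Nov 9 2011.
December 2011 — 2nd Wednesday is Dec 14 2011.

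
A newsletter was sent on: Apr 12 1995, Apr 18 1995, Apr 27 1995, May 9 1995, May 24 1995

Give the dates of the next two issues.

Intervals are 6, 9, 12, 15 days — an arithmetic progression with common difference 3.
Next gap: 18 days. May 24 1995 + 18 days = Jun 11 1995.
Next gap: 21 days. Jun 11 1995 + 21 days = Jul 2 1995.

Jun 11 1995, Jul 2 1995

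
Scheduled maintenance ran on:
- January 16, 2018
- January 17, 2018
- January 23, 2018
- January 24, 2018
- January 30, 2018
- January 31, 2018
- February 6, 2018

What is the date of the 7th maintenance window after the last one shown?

Gaps: 1, 6, 1, 6, 1, 6 days — not constant, but cyclic with period 2.
The events fall on every Tuesday and Wednesday.
The following Wednesday is February 7, 2018.
Next Tuesday: February 13, 2018.
Next Wednesday: February 14, 2018.
Next Tuesday: February 20, 2018.
The following Wednesday is February 21, 2018.
Next Tuesday: February 27, 2018.
Next Wednesday: February 28, 2018.

February 28, 2018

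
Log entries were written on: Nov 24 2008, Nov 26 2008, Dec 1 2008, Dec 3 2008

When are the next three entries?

Gaps: 2, 5, 2 days — not constant, but cyclic with period 2.
The events fall on every Monday and Wednesday.
Next Monday: Dec 8 2008.
The following Wednesday is Dec 10 2008.
Next Monday: Dec 15 2008.

Dec 8 2008, Dec 10 2008, Dec 15 2008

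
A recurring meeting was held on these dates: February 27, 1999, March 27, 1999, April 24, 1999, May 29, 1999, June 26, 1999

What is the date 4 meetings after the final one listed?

All Saturdays; the gaps (28, 28, 35, 28) vary with month length.
This is the last Saturday of each month.
Last Saturday of July 1999: July 31, 1999.
Last Saturday of August 1999: August 28, 1999.
September 1999 ends with Saturday September 25, 1999.
October 1999 ends with Saturday October 30, 1999.

October 30, 1999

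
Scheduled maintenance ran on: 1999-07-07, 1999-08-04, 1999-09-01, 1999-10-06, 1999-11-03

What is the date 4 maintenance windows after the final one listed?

Gaps: 28, 28, 35, 28 days — a mix of 28 and 35. Every date is a Wednesday.
Each is the 1st Wednesday of its month.
1st Wednesday of December 1999: 1999-12-01.
January 2000 — 1st Wednesday is 2000-01-05.
February 2000 — 1st Wednesday is 2000-02-02.
March 2000 — 1st Wednesday is 2000-03-01.

2000-03-01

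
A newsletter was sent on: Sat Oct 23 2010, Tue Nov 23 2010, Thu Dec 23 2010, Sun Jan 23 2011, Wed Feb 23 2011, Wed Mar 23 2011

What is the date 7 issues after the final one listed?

Sun Oct 23 2011

Each date is the 23rd; the gaps (31, 30, 31, 31, 28) track the month lengths.
The rule is the 23rd of each month.
Next: April 2011 → Sat Apr 23 2011.
May 2011: Mon May 23 2011.
Next: June 2011 → Thu Jun 23 2011.
July 2011: Sat Jul 23 2011.
August 2011: Tue Aug 23 2011.
Next: September 2011 → Fri Sep 23 2011.
Next: October 2011 → Sun Oct 23 2011.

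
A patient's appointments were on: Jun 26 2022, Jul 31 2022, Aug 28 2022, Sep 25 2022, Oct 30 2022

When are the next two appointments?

Nov 27 2022, Dec 25 2022

These are Sundays with 35, 28, 28, 35-day gaps.
Each is the final Sunday of its month — Jul 31 2022 is past the 28th, so '4th Sunday' doesn't fit.
November 2022 ends with Sunday Nov 27 2022.
December 2022 ends with Sunday Dec 25 2022.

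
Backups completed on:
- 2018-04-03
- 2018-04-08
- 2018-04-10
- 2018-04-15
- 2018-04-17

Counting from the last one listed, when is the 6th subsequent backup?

The gap pattern 5, 2, 5, 2 repeats every 2 events.
These are the Tuesdays and Sundays of each week.
The following Sunday is 2018-04-22.
Next Tuesday: 2018-04-24.
The following Sunday is 2018-04-29.
Next Tuesday: 2018-05-01.
Next Sunday: 2018-05-06.
Next Tuesday: 2018-05-08.

2018-05-08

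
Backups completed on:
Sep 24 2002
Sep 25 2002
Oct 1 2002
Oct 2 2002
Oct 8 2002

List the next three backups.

Oct 9 2002, Oct 15 2002, Oct 16 2002

The gap pattern 1, 6, 1, 6 repeats every 2 events.
These are the Tuesdays and Wednesdays of each week.
Next Wednesday: Oct 9 2002.
The following Tuesday is Oct 15 2002.
The following Wednesday is Oct 16 2002.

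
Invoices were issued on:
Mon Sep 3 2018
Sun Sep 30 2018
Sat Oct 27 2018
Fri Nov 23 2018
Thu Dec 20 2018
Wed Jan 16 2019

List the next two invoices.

Every event comes 27 days after the last (27, 27, 27, 27, 27).
Wed Jan 16 2019 + 27 days = Tue Feb 12 2019.
Tue Feb 12 2019 + 27 days = Mon Mar 11 2019.

Tue Feb 12 2019, Mon Mar 11 2019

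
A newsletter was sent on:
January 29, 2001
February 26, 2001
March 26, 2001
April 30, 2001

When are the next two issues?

May 28, 2001; June 25, 2001

All Mondays; the gaps (28, 28, 35) vary with month length.
This is the last Monday of each month.
Last Monday of May 2001: May 28, 2001.
June 2001 ends with Monday June 25, 2001.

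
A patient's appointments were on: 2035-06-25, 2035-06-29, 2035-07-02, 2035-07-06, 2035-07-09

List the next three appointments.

Gaps: 4, 3, 4, 3 days — not constant, but cyclic with period 2.
The events fall on every Monday and Friday.
The following Friday is 2035-07-13.
Next Monday: 2035-07-16.
The following Friday is 2035-07-20.

2035-07-13, 2035-07-16, 2035-07-20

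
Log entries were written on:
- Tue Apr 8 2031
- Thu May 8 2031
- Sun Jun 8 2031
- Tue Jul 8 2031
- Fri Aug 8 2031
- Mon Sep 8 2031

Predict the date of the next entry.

Wed Oct 8 2031

The day-of-month is always 8 (30, 31, 30, 31, 31 days between events).
So this recurs on the 8th of each month.
Next: October 2031 → Wed Oct 8 2031.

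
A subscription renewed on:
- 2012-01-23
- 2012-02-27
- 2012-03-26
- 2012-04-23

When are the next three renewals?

All dates are Mondays, 35, 28, 28 days apart.
Specifically, the 4th Monday of each month.
4th Monday of May 2012: 2012-05-28.
June 2012 — 4th Monday is 2012-06-25.
July 2012 — 4th Monday is 2012-07-23.

2012-05-28, 2012-06-25, 2012-07-23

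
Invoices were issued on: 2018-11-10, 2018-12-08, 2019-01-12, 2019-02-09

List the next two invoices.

All dates are Saturdays, 28, 35, 28 days apart.
Specifically, the 2nd Saturday of each month.
March 2019 — 2nd Saturday is 2019-03-09.
April 2019 — 2nd Saturday is 2019-04-13.

2019-03-09, 2019-04-13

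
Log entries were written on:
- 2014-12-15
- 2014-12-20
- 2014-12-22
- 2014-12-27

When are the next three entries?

2014-12-29, 2015-01-03, 2015-01-05

Gaps: 5, 2, 5 days — not constant, but cyclic with period 2.
The events fall on every Monday and Saturday.
The following Monday is 2014-12-29.
The following Saturday is 2015-01-03.
Next Monday: 2015-01-05.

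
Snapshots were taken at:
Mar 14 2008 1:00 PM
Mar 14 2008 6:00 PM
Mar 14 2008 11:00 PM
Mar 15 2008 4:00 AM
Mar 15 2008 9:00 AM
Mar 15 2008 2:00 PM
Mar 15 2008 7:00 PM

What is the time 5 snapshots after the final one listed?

Mar 16 2008 8:00 PM

Gaps: 5, 5, 5, 5, 5, 5 hours — each event is 5 hours after the previous one.
Mar 15 2008 7:00 PM + 5 h = Mar 16 2008 12:00 AM.
Mar 16 2008 12:00 AM + 5 h = Mar 16 2008 5:00 AM.
Mar 16 2008 5:00 AM + 5 h = Mar 16 2008 10:00 AM.
Mar 16 2008 10:00 AM + 5 h = Mar 16 2008 3:00 PM.
Mar 16 2008 3:00 PM + 5 h = Mar 16 2008 8:00 PM.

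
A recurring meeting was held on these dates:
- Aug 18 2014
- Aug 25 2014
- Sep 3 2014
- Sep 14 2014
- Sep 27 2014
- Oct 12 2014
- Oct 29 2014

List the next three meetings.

Intervals are 7, 9, 11, 13, 15, 17 days — an arithmetic progression with common difference 2.
Next gap: 19 days. Oct 29 2014 + 19 days = Nov 17 2014.
Next gap: 21 days. Nov 17 2014 + 21 days = Dec 8 2014.
Next gap: 23 days. Dec 8 2014 + 23 days = Dec 31 2014.

Nov 17 2014, Dec 8 2014, Dec 31 2014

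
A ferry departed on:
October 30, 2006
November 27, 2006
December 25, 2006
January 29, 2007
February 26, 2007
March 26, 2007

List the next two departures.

All Mondays; the gaps (28, 28, 35, 28, 28) vary with month length.
This is the last Monday of each month.
April 2007 ends with Monday April 30, 2007.
May 2007 ends with Monday May 28, 2007.

April 30, 2007; May 28, 2007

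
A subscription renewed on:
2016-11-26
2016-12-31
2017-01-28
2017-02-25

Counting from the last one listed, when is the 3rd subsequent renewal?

All Saturdays; the gaps (35, 28, 28) vary with month length.
This is the last Saturday of each month.
March 2017 ends with Saturday 2017-03-25.
April 2017 ends with Saturday 2017-04-29.
Last Saturday of May 2017: 2017-05-27.

2017-05-27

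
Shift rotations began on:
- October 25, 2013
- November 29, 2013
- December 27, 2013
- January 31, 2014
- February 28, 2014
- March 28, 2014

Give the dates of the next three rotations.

These are Fridays with 35, 28, 35, 28, 28-day gaps.
Each is the final Friday of its month — November 29, 2013 is past the 28th, so '4th Friday' doesn't fit.
April 2014 ends with Friday April 25, 2014.
Last Friday of May 2014: May 30, 2014.
Last Friday of June 2014: June 27, 2014.

April 25, 2014; May 30, 2014; June 27, 2014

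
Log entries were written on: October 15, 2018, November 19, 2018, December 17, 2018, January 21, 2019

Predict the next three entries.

February 18, 2019; March 18, 2019; April 15, 2019

Gaps: 35, 28, 35 days — a mix of 28 and 35. Every date is a Monday.
Each is the 3rd Monday of its month.
February 2019 — 3rd Monday is February 18, 2019.
3rd Monday of March 2019: March 18, 2019.
3rd Monday of April 2019: April 15, 2019.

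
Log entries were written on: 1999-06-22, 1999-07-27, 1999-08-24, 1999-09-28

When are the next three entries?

These are Tuesdays at 28- or 35-day spacing (35, 28, 35).
The pattern: 4th Tuesday of the month.
October 1999 — 4th Tuesday is 1999-10-26.
November 1999 — 4th Tuesday is 1999-11-23.
December 1999 — 4th Tuesday is 1999-12-28.

1999-10-26, 1999-11-23, 1999-12-28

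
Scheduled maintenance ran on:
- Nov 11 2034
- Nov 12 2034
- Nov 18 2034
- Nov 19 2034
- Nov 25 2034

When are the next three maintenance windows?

Every event lands on a Saturday or Sunday (gaps cycle 1, 6, 1, 6).
So the schedule is: every Saturday and Sunday.
The following Sunday is Nov 26 2034.
Next Saturday: Dec 2 2034.
The following Sunday is Dec 3 2034.

Nov 26 2034, Dec 2 2034, Dec 3 2034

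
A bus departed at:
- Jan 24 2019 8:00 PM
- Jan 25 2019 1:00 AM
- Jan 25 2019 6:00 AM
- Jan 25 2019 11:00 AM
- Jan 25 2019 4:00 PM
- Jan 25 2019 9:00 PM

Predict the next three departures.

Jan 26 2019 2:00 AM, Jan 26 2019 7:00 AM, Jan 26 2019 12:00 PM

The interval is a steady 5 hours (5, 5, 5, 5, 5).
Jan 25 2019 9:00 PM + 5 h = Jan 26 2019 2:00 AM.
Jan 26 2019 2:00 AM + 5 h = Jan 26 2019 7:00 AM.
Jan 26 2019 7:00 AM + 5 h = Jan 26 2019 12:00 PM.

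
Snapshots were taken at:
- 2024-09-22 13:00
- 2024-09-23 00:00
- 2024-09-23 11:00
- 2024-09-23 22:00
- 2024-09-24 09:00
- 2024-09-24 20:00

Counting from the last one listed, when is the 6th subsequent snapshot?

The interval is a steady 11 hours (11, 11, 11, 11, 11).
2024-09-24 20:00 + 11 h = 2024-09-25 07:00.
2024-09-25 07:00 + 11 h = 2024-09-25 18:00.
2024-09-25 18:00 + 11 h = 2024-09-26 05:00.
2024-09-26 05:00 + 11 h = 2024-09-26 16:00.
2024-09-26 16:00 + 11 h = 2024-09-27 03:00.
2024-09-27 03:00 + 11 h = 2024-09-27 14:00.

2024-09-27 14:00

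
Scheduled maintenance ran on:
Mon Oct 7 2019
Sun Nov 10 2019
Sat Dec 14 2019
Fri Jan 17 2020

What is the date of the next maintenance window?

The spacing is 34, 34, 34 days — always 34 days.
Fri Jan 17 2020 + 34 days = Thu Feb 20 2020.

Thu Feb 20 2020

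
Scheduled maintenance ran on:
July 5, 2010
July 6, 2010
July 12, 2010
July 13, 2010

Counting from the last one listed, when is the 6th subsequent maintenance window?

August 3, 2010

Every event lands on a Monday or Tuesday (gaps cycle 1, 6, 1).
So the schedule is: every Monday and Tuesday.
Next Monday: July 19, 2010.
Next Tuesday: July 20, 2010.
Next Monday: July 26, 2010.
Next Tuesday: July 27, 2010.
The following Monday is August 2, 2010.
Next Tuesday: August 3, 2010.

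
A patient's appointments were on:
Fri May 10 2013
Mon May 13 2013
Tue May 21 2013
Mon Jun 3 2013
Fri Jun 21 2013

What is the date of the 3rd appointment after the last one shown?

Fri Sep 13 2013

Gaps: 3, 8, 13, 18 days — each gap is 5 larger than the previous one.
Next gap: 23 days. Fri Jun 21 2013 + 23 days = Sun Jul 14 2013.
Next gap: 28 days. Sun Jul 14 2013 + 28 days = Sun Aug 11 2013.
Next gap: 33 days. Sun Aug 11 2013 + 33 days = Fri Sep 13 2013.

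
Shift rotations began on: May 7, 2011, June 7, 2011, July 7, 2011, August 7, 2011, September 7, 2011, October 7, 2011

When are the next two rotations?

Gaps: 31, 30, 31, 31, 30 days — not constant. Every event is on the 7th of the month.
Pattern: the 7th of each month.
Next: November 2011 → November 7, 2011.
Next: December 2011 → December 7, 2011.

November 7, 2011; December 7, 2011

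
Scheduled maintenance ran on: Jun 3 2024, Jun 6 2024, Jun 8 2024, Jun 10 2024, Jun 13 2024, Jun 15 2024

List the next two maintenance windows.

The gap pattern 3, 2, 2, 3, 2 repeats every 3 events.
These are the Mondays, Thursdays and Saturdays of each week.
The following Monday is Jun 17 2024.
Next Thursday: Jun 20 2024.

Jun 17 2024, Jun 20 2024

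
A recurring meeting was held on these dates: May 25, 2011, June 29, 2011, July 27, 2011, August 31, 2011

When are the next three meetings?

September 28, 2011; October 26, 2011; November 30, 2011

Every date is a Wednesday; gaps 35, 28, 35 days.
Each is the last Wednesday of its month (at least one falls on the 29th or later, ruling out '4th Wednesday').
September 2011 ends with Wednesday September 28, 2011.
Last Wednesday of October 2011: October 26, 2011.
Last Wednesday of November 2011: November 30, 2011.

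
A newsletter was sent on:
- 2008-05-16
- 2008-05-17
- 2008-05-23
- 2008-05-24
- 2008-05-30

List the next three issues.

2008-05-31, 2008-06-06, 2008-06-07

The gap pattern 1, 6, 1, 6 repeats every 2 events.
These are the Fridays and Saturdays of each week.
Next Saturday: 2008-05-31.
The following Friday is 2008-06-06.
The following Saturday is 2008-06-07.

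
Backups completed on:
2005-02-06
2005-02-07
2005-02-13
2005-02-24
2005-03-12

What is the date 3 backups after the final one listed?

2005-05-29

The spacing grows by 5 each time: 1, 6, 11, 16 days.
Next gap: 21 days. 2005-03-12 + 21 days = 2005-04-02.
Next gap: 26 days. 2005-04-02 + 26 days = 2005-04-28.
Next gap: 31 days. 2005-04-28 + 31 days = 2005-05-29.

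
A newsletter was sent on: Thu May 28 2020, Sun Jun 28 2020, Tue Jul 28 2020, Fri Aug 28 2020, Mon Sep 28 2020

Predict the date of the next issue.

Wed Oct 28 2020

Each date is the 28th; the gaps (31, 30, 31, 31) track the month lengths.
The rule is the 28th of each month.
October 2020: Wed Oct 28 2020.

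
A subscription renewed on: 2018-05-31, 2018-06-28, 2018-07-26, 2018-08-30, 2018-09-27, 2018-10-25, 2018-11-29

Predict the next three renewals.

2018-12-27, 2019-01-31, 2019-02-28

Every date is a Thursday; gaps 28, 28, 35, 28, 28, 35 days.
Each is the last Thursday of its month (at least one falls on the 29th or later, ruling out '4th Thursday').
December 2018 ends with Thursday 2018-12-27.
January 2019 ends with Thursday 2019-01-31.
February 2019 ends with Thursday 2019-02-28.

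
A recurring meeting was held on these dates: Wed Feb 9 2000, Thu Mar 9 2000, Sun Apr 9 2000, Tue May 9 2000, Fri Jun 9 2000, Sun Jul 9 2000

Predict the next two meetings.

Each date is the 9th; the gaps (29, 31, 30, 31, 30) track the month lengths.
The rule is the 9th of each month.
Next: August 2000 → Wed Aug 9 2000.
September 2000: Sat Sep 9 2000.

Wed Aug 9 2000, Sat Sep 9 2000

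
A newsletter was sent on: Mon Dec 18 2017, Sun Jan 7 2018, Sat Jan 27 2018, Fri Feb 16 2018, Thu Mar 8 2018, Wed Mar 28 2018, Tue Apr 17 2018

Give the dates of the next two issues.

Every event comes 20 days after the last (20, 20, 20, 20, 20, 20).
Tue Apr 17 2018 + 20 days = Mon May 7 2018.
Mon May 7 2018 + 20 days = Sun May 27 2018.

Mon May 7 2018, Sun May 27 2018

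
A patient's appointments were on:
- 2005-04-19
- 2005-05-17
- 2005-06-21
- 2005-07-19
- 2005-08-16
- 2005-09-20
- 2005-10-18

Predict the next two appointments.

2005-11-15, 2005-12-20

Gaps: 28, 35, 28, 28, 35, 28 days — a mix of 28 and 35. Every date is a Tuesday.
Each is the 3rd Tuesday of its month.
November 2005 — 3rd Tuesday is 2005-11-15.
3rd Tuesday of December 2005: 2005-12-20.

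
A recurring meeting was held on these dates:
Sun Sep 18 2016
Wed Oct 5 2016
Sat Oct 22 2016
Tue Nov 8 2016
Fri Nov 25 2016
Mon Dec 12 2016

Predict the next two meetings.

Every event comes 17 days after the last (17, 17, 17, 17, 17).
Mon Dec 12 2016 + 17 days = Thu Dec 29 2016.
Thu Dec 29 2016 + 17 days = Sun Jan 15 2017.

Thu Dec 29 2016, Sun Jan 15 2017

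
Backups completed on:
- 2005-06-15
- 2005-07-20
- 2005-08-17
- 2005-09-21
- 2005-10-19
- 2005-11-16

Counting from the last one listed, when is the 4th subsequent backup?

These are Wednesdays at 28- or 35-day spacing (35, 28, 35, 28, 28).
The pattern: 3rd Wednesday of the month.
3rd Wednesday of December 2005: 2005-12-21.
3rd Wednesday of January 2006: 2006-01-18.
3rd Wednesday of February 2006: 2006-02-15.
3rd Wednesday of March 2006: 2006-03-15.

2006-03-15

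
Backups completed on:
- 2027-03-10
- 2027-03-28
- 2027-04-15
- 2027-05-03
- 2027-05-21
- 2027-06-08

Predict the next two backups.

The spacing is 18, 18, 18, 18, 18 days — always 18 days.
2027-06-08 + 18 days = 2027-06-26.
2027-06-26 + 18 days = 2027-07-14.

2027-06-26, 2027-07-14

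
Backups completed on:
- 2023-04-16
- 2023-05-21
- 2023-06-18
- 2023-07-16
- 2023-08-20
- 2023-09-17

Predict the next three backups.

These are Sundays at 28- or 35-day spacing (35, 28, 28, 35, 28).
The pattern: 3rd Sunday of the month.
October 2023 — 3rd Sunday is 2023-10-15.
3rd Sunday of November 2023: 2023-11-19.
3rd Sunday of December 2023: 2023-12-17.

2023-10-15, 2023-11-19, 2023-12-17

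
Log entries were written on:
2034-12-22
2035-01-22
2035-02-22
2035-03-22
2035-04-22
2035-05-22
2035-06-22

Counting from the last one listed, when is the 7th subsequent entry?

2036-01-22

Gaps: 31, 31, 28, 31, 30, 31 days — not constant. Every event is on the 22nd of the month.
Pattern: the 22nd of each month.
Next: July 2035 → 2035-07-22.
August 2035: 2035-08-22.
Next: September 2035 → 2035-09-22.
October 2035: 2035-10-22.
Next: November 2035 → 2035-11-22.
December 2035: 2035-12-22.
Next: January 2036 → 2036-01-22.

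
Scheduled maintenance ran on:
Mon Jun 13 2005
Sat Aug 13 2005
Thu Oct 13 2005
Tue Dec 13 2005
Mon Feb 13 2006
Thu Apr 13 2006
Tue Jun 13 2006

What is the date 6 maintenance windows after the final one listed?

Gaps: 61, 61, 61, 62, 59, 61 days — not constant. Every event is on the 13th of the month.
Pattern: the 13th of every 2 months.
August 2006: Sun Aug 13 2006.
Next: October 2006 → Fri Oct 13 2006.
December 2006: Wed Dec 13 2006.
February 2007: Tue Feb 13 2007.
April 2007: Fri Apr 13 2007.
June 2007: Wed Jun 13 2007.

Wed Jun 13 2007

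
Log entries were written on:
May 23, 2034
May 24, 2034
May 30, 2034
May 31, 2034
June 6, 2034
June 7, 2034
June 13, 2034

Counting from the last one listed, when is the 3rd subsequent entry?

June 21, 2034

Gaps: 1, 6, 1, 6, 1, 6 days — not constant, but cyclic with period 2.
The events fall on every Tuesday and Wednesday.
Next Wednesday: June 14, 2034.
Next Tuesday: June 20, 2034.
Next Wednesday: June 21, 2034.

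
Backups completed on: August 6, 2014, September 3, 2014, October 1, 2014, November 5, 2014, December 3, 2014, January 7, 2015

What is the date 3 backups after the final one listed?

April 1, 2015

All dates are Wednesdays, 28, 28, 35, 28, 35 days apart.
Specifically, the 1st Wednesday of each month.
1st Wednesday of February 2015: February 4, 2015.
March 2015 — 1st Wednesday is March 4, 2015.
1st Wednesday of April 2015: April 1, 2015.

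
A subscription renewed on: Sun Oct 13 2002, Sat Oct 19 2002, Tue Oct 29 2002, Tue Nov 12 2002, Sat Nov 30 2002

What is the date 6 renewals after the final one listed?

The spacing grows by 4 each time: 6, 10, 14, 18 days.
Next gap: 22 days. Sat Nov 30 2002 + 22 days = Sun Dec 22 2002.
Next gap: 26 days. Sun Dec 22 2002 + 26 days = Fri Jan 17 2003.
Next gap: 30 days. Fri Jan 17 2003 + 30 days = Sun Feb 16 2003.
Next gap: 34 days. Sun Feb 16 2003 + 34 days = Sat Mar 22 2003.
Next gap: 38 days. Sat Mar 22 2003 + 38 days = Tue Apr 29 2003.
Next gap: 42 days. Tue Apr 29 2003 + 42 days = Tue Jun 10 2003.

Tue Jun 10 2003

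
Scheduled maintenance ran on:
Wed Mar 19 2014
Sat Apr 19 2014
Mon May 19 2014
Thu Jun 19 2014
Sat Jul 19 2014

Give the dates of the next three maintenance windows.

The day-of-month is always 19 (31, 30, 31, 30 days between events).
So this recurs on the 19th of each month.
August 2014: Tue Aug 19 2014.
September 2014: Fri Sep 19 2014.
October 2014: Sun Oct 19 2014.

Tue Aug 19 2014, Fri Sep 19 2014, Sun Oct 19 2014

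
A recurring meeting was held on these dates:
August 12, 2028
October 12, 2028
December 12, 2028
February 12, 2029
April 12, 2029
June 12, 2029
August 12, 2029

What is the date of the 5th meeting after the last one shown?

Each date is the 12th; the gaps (61, 61, 62, 59, 61, 61) track the month lengths.
The rule is the 12th of every 2 months.
October 2029: October 12, 2029.
December 2029: December 12, 2029.
February 2030: February 12, 2030.
Next: April 2030 → April 12, 2030.
Next: June 2030 → June 12, 2030.

June 12, 2030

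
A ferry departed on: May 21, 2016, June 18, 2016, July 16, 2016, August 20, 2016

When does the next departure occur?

September 17, 2016

These are Saturdays at 28- or 35-day spacing (28, 28, 35).
The pattern: 3rd Saturday of the month.
September 2016 — 3rd Saturday is September 17, 2016.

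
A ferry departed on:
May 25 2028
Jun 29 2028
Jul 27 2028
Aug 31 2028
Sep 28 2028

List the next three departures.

Oct 26 2028, Nov 30 2028, Dec 28 2028

All Thursdays; the gaps (35, 28, 35, 28) vary with month length.
This is the last Thursday of each month.
October 2028 ends with Thursday Oct 26 2028.
November 2028 ends with Thursday Nov 30 2028.
December 2028 ends with Thursday Dec 28 2028.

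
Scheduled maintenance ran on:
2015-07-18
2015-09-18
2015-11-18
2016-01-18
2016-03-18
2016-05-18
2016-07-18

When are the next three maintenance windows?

2016-09-18, 2016-11-18, 2017-01-18

The day-of-month is always 18 (62, 61, 61, 60, 61, 61 days between events).
So this recurs on the 18th of every 2 months.
Next: September 2016 → 2016-09-18.
Next: November 2016 → 2016-11-18.
January 2017: 2017-01-18.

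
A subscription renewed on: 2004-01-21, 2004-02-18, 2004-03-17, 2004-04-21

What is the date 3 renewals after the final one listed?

Gaps: 28, 28, 35 days — a mix of 28 and 35. Every date is a Wednesday.
Each is the 3rd Wednesday of its month.
3rd Wednesday of May 2004: 2004-05-19.
3rd Wednesday of June 2004: 2004-06-16.
July 2004 — 3rd Wednesday is 2004-07-21.

2004-07-21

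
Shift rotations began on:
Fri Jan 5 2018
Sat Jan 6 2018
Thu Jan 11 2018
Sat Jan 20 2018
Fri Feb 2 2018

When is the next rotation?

Mon Feb 19 2018

Intervals are 1, 5, 9, 13 days — an arithmetic progression with common difference 4.
Next gap: 17 days. Fri Feb 2 2018 + 17 days = Mon Feb 19 2018.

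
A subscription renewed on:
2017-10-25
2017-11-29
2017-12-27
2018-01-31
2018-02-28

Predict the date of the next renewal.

2018-03-28

Every date is a Wednesday; gaps 35, 28, 35, 28 days.
Each is the last Wednesday of its month (at least one falls on the 29th or later, ruling out '4th Wednesday').
Last Wednesday of March 2018: 2018-03-28.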